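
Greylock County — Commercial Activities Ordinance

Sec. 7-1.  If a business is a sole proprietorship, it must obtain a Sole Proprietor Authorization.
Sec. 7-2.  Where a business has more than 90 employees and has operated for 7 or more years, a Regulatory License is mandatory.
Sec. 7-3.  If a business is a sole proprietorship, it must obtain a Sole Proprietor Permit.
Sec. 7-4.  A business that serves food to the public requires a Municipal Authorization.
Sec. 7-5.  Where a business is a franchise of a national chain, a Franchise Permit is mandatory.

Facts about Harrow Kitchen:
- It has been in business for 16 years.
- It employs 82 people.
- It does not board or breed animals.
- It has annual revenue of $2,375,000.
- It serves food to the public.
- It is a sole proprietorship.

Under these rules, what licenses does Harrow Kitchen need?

Municipal Authorization, Sole Proprietor Authorization, Sole Proprietor Permit

Sec. 7-1. is a sole proprietorship → Sole Proprietor Authorization required.
Sec. 7-2. employees 82 ≤ 90; years in business 16 ≥ 7 → Regulatory License not required.
Sec. 7-3. is a sole proprietorship → Sole Proprietor Permit required.
Sec. 7-4. serves food to the public → Municipal Authorization required.
Sec. 7-5. is a sole proprietorship (not: is a franchise of a national chain) → Franchise Permit not required.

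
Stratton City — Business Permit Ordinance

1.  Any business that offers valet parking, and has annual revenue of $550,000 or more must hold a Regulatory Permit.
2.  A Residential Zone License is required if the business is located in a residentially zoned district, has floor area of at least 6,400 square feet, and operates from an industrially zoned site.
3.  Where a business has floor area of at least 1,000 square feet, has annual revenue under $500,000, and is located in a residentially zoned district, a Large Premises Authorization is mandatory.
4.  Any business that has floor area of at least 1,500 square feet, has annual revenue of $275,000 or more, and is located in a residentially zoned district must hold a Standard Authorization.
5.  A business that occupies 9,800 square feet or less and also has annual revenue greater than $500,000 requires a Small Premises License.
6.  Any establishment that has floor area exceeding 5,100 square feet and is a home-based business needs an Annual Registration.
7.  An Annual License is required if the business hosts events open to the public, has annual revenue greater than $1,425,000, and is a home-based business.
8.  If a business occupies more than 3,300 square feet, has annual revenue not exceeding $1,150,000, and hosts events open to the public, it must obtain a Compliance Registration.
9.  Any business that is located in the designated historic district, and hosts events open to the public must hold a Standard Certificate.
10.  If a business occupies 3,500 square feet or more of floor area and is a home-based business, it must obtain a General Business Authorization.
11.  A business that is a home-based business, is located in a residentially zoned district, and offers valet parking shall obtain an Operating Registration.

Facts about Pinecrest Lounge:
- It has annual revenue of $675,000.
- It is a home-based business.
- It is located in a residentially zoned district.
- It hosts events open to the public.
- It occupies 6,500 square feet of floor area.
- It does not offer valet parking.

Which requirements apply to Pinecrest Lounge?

Annual Registration, Compliance Registration, General Business Authorization, Small Premises License, Standard Authorization

1. does not offer valet parking; revenue $675,000 ≥ $550,000 → Regulatory Permit not required.
2. is located in a residentially zoned district; floor area 6,500 square feet ≥ 6,400 square feet; is a home-based business (not: operates from an industrially zoned site) → Residential Zone License not required.
3. floor area 6,500 square feet ≥ 1,000 square feet; revenue $675,000 ≥ $500,000; is located in a residentially zoned district → Large Premises Authorization not required.
4. floor area 6,500 square feet ≥ 1,500 square feet; revenue $675,000 ≥ $275,000; is located in a residentially zoned district → Standard Authorization required.
5. floor area 6,500 square feet ≤ 9,800 square feet; revenue $675,000 > $500,000 → Small Premises License required.
6. floor area 6,500 square feet > 5,100 square feet; is a home-based business → Annual Registration required.
7. hosts events open to the public; revenue $675,000 ≤ $1,425,000; is a home-based business → Annual License not required.
8. floor area 6,500 square feet > 3,300 square feet; revenue $675,000 ≤ $1,150,000; hosts events open to the public → Compliance Registration required.
9. is located in a residentially zoned district (not: is located in the designated historic district); hosts events open to the public → Standard Certificate not required.
10. floor area 6,500 square feet ≥ 3,500 square feet; is a home-based business → General Business Authorization required.
11. is a home-based business; is located in a residentially zoned district; does not offer valet parking → Operating Registration not required.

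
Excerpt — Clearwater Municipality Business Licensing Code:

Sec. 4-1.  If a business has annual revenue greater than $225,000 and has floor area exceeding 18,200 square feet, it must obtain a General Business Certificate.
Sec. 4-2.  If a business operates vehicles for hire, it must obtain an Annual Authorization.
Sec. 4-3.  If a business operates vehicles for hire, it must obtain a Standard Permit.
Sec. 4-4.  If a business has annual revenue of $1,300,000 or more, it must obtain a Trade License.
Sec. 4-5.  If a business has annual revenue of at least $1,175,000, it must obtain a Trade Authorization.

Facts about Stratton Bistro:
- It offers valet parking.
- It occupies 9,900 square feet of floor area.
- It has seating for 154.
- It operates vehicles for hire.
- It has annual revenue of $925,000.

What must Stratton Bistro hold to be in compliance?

Sec. 4-1. revenue $925,000 > $225,000; floor area 9,900 square feet ≤ 18,200 square feet → General Business Certificate not required.
Sec. 4-2. operates vehicles for hire → Annual Authorization required.
Sec. 4-3. operates vehicles for hire → Standard Permit required.
Sec. 4-4. revenue $925,000 < $1,300,000 → Trade License not required.
Sec. 4-5. revenue $925,000 < $1,175,000 → Trade Authorization not required.

Annual Authorization, Standard Permit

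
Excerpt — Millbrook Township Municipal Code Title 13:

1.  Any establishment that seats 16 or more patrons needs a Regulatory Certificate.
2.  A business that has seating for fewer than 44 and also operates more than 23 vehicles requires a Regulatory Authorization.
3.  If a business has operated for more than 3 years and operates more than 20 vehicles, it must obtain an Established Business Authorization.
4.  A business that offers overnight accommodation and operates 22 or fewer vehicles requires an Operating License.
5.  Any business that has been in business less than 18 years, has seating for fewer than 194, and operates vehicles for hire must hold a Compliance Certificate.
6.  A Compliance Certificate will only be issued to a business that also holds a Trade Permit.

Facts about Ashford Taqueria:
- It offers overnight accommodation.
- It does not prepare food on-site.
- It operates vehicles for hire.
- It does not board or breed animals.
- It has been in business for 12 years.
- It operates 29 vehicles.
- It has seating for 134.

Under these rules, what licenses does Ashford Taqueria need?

1. seating 134 ≥ 16 → Regulatory Certificate required.
2. seating 134 ≥ 44; vehicles 29 > 23 → Regulatory Authorization not required.
3. years in business 12 > 3; vehicles 29 > 20 → Established Business Authorization required.
4. offers overnight accommodation; vehicles 29 > 22 → Operating License not required.
5. years in business 12 < 18; seating 134 < 194; operates vehicles for hire → Compliance Certificate required.
6. Compliance Certificate is required → Trade Permit also required.

Compliance Certificate, Established Business Authorization, Regulatory Certificate, Trade Permit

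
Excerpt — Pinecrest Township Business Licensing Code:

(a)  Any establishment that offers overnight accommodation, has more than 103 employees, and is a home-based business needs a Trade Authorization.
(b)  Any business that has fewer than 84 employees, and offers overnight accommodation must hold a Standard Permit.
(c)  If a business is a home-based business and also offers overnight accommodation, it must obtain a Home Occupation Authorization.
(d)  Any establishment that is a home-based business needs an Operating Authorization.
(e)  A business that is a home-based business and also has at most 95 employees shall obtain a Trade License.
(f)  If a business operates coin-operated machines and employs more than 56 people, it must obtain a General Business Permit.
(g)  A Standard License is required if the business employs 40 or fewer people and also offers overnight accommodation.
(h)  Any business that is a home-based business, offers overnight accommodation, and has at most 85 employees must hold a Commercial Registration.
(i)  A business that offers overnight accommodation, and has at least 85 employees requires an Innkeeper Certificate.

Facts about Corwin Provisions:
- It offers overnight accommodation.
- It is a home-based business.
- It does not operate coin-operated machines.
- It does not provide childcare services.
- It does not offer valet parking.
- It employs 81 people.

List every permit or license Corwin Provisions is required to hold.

(a) offers overnight accommodation; employees 81 ≤ 103; is a home-based business → Trade Authorization not required.
(b) employees 81 < 84; offers overnight accommodation → Standard Permit required.
(c) is a home-based business; offers overnight accommodation → Home Occupation Authorization required.
(d) is a home-based business → Operating Authorization required.
(e) is a home-based business; employees 81 ≤ 95 → Trade License required.
(f) does not operate coin-operated machines; employees 81 > 56 → General Business Permit not required.
(g) employees 81 > 40; offers overnight accommodation → Standard License not required.
(h) is a home-based business; offers overnight accommodation; employees 81 ≤ 85 → Commercial Registration required.
(i) offers overnight accommodation; employees 81 < 85 → Innkeeper Certificate not required.

Commercial Registration, Home Occupation Authorization, Operating Authorization, Standard Permit, Trade License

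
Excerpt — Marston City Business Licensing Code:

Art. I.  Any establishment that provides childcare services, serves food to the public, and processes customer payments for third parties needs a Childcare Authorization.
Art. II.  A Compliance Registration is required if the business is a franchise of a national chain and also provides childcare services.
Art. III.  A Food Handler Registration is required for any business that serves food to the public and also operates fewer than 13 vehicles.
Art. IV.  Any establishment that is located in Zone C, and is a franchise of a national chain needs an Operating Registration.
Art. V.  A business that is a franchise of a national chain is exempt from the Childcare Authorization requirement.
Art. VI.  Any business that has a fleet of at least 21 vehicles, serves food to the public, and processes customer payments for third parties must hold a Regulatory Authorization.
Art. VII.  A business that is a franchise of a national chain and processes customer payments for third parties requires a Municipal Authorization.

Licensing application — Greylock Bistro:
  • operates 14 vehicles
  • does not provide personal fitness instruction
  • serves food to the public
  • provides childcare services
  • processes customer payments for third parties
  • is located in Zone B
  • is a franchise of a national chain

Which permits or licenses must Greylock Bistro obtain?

Art. I. provides childcare services; serves food to the public; processes customer payments for third parties → Childcare Authorization required.
Art. II. is a franchise of a national chain; provides childcare services → Compliance Registration required.
Art. III. serves food to the public; vehicles 14 ≥ 13 → Food Handler Registration not required.
Art. IV. is located in Zone B (not: is located in Zone C); is a franchise of a national chain → Operating Registration not required.
Art. V. is a franchise of a national chain → exempt from Childcare Authorization.
Art. VI. vehicles 14 < 21; serves food to the public; processes customer payments for third parties → Regulatory Authorization not required.
Art. VII. is a franchise of a national chain; processes customer payments for third parties → Municipal Authorization required.

Compliance Registration, Municipal Authorization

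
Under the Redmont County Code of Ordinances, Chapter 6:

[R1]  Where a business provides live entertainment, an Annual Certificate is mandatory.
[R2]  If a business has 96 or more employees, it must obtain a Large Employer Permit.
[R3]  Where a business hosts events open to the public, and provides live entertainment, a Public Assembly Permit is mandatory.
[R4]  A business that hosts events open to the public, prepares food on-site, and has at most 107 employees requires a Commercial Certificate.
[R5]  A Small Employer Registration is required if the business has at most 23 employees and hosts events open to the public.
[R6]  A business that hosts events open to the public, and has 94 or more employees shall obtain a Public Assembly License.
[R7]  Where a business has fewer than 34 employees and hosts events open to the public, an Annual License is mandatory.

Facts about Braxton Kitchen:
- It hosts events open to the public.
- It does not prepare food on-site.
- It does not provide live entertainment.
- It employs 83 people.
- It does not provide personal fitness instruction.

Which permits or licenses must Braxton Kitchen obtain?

[R1] does not provide live entertainment → Annual Certificate not required.
[R2] employees 83 < 96 → Large Employer Permit not required.
[R3] hosts events open to the public; does not provide live entertainment → Public Assembly Permit not required.
[R4] hosts events open to the public; does not prepare food on-site; employees 83 ≤ 107 → Commercial Certificate not required.
[R5] employees 83 > 23; hosts events open to the public → Small Employer Registration not required.
[R6] hosts events open to the public; employees 83 < 94 → Public Assembly License not required.
[R7] employees 83 ≥ 34; hosts events open to the public → Annual License not required.

None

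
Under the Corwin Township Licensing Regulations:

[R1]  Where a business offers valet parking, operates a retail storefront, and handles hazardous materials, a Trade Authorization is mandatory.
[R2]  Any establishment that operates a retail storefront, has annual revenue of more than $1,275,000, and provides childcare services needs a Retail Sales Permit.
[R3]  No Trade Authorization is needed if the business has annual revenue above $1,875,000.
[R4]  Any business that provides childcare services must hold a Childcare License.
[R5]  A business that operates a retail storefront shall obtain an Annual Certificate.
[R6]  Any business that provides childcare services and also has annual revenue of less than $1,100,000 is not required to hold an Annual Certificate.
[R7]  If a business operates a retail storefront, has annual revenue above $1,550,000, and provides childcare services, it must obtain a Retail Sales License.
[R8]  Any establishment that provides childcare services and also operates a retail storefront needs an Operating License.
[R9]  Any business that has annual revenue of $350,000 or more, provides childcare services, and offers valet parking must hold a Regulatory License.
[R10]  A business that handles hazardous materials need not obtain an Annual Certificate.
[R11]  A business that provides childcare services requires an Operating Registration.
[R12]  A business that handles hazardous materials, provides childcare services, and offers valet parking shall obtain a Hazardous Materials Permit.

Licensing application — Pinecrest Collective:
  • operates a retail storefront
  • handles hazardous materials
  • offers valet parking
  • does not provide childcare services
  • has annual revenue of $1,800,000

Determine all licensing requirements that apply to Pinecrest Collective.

[R1] offers valet parking; operates a retail storefront; handles hazardous materials → Trade Authorization required.
[R2] operates a retail storefront; revenue $1,800,000 > $1,275,000; does not provide childcare services → Retail Sales Permit not required.
[R3] revenue $1,800,000 ≤ $1,875,000 → Trade Authorization exemption does not apply.
[R4] does not provide childcare services → Childcare License not required.
[R5] operates a retail storefront → Annual Certificate required.
[R6] does not provide childcare services; revenue $1,800,000 ≥ $1,100,000 → Annual Certificate exemption does not apply.
[R7] operates a retail storefront; revenue $1,800,000 > $1,550,000; does not provide childcare services → Retail Sales License not required.
[R8] does not provide childcare services; operates a retail storefront → Operating License not required.
[R9] revenue $1,800,000 ≥ $350,000; does not provide childcare services; offers valet parking → Regulatory License not required.
[R10] handles hazardous materials → exempt from Annual Certificate.
[R11] does not provide childcare services → Operating Registration not required.
[R12] handles hazardous materials; does not provide childcare services; offers valet parking → Hazardous Materials Permit not required.

Trade Authorization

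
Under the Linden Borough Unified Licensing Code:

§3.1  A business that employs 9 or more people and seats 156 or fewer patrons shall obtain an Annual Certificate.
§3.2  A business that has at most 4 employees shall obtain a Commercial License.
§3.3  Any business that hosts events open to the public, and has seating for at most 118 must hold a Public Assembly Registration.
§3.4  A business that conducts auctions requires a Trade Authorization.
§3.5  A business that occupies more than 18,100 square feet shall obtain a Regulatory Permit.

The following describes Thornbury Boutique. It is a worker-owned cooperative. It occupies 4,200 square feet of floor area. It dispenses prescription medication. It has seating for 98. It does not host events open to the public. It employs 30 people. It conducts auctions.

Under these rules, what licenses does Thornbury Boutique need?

Annual Certificate, Trade Authorization

§3.1 employees 30 ≥ 9; seating 98 ≤ 156 → Annual Certificate required.
§3.2 employees 30 > 4 → Commercial License not required.
§3.3 does not host events open to the public; seating 98 ≤ 118 → Public Assembly Registration not required.
§3.4 conducts auctions → Trade Authorization required.
§3.5 floor area 4,200 square feet ≤ 18,100 square feet → Regulatory Permit not required.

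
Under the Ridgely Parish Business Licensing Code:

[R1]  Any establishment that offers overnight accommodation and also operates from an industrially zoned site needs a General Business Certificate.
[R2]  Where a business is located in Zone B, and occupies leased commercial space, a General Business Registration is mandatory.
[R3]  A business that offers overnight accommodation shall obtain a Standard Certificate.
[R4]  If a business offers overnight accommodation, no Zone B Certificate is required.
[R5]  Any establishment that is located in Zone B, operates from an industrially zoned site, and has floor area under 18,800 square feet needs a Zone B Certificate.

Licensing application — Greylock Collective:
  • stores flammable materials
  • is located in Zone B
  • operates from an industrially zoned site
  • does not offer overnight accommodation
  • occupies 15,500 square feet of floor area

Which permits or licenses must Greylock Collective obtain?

Zone B Certificate

[R1] does not offer overnight accommodation; operates from an industrially zoned site → General Business Certificate not required.
[R2] is located in Zone B; operates from an industrially zoned site (not: occupies leased commercial space) → General Business Registration not required.
[R3] does not offer overnight accommodation → Standard Certificate not required.
[R4] does not offer overnight accommodation → Zone B Certificate exemption does not apply.
[R5] is located in Zone B; operates from an industrially zoned site; floor area 15,500 square feet < 18,800 square feet → Zone B Certificate required.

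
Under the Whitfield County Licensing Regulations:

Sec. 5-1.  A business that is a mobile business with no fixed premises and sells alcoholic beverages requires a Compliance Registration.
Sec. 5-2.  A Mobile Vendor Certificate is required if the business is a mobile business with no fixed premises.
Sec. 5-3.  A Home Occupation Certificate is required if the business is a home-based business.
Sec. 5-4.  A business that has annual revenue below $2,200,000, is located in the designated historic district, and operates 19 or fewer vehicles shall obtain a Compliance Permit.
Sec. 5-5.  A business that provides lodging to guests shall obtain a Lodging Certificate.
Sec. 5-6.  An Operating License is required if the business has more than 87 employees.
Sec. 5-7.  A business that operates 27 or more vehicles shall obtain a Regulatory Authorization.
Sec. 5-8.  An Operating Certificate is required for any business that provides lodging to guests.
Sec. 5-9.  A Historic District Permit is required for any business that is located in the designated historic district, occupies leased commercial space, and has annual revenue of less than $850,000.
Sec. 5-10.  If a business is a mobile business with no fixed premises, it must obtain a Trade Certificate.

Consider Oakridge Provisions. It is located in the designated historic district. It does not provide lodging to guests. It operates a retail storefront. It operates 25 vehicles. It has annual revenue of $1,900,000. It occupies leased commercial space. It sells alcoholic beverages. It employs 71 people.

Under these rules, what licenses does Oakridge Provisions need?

Sec. 5-1. occupies leased commercial space (not: is a mobile business with no fixed premises); sells alcoholic beverages → Compliance Registration not required.
Sec. 5-2. occupies leased commercial space (not: is a mobile business with no fixed premises) → Mobile Vendor Certificate not required.
Sec. 5-3. occupies leased commercial space (not: is a home-based business) → Home Occupation Certificate not required.
Sec. 5-4. revenue $1,900,000 < $2,200,000; is located in the designated historic district; vehicles 25 > 19 → Compliance Permit not required.
Sec. 5-5. does not provide lodging to guests → Lodging Certificate not required.
Sec. 5-6. employees 71 ≤ 87 → Operating License not required.
Sec. 5-7. vehicles 25 < 27 → Regulatory Authorization not required.
Sec. 5-8. does not provide lodging to guests → Operating Certificate not required.
Sec. 5-9. is located in the designated historic district; occupies leased commercial space; revenue $1,900,000 ≥ $850,000 → Historic District Permit not required.
Sec. 5-10. occupies leased commercial space (not: is a mobile business with no fixed premises) → Trade Certificate not required.

None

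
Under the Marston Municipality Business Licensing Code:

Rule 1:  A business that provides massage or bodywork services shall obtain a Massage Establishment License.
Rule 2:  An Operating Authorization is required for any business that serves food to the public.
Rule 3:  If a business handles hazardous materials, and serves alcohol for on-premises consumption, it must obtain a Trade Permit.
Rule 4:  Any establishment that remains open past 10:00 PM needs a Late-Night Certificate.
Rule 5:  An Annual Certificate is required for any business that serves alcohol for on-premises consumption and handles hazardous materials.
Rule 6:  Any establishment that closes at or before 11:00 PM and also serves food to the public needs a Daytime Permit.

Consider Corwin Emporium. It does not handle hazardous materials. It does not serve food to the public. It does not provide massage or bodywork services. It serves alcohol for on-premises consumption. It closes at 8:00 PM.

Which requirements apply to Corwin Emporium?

Rule 1: does not provide massage or bodywork services → Massage Establishment License not required.
Rule 2: does not serve food to the public → Operating Authorization not required.
Rule 3: does not handle hazardous materials; serves alcohol for on-premises consumption → Trade Permit not required.
Rule 4: closes 8:00 PM, at/before 10:00 PM → Late-Night Certificate not required.
Rule 5: serves alcohol for on-premises consumption; does not handle hazardous materials → Annual Certificate not required.
Rule 6: closes 8:00 PM, at/before 11:00 PM; does not serve food to the public → Daytime Permit not required.

None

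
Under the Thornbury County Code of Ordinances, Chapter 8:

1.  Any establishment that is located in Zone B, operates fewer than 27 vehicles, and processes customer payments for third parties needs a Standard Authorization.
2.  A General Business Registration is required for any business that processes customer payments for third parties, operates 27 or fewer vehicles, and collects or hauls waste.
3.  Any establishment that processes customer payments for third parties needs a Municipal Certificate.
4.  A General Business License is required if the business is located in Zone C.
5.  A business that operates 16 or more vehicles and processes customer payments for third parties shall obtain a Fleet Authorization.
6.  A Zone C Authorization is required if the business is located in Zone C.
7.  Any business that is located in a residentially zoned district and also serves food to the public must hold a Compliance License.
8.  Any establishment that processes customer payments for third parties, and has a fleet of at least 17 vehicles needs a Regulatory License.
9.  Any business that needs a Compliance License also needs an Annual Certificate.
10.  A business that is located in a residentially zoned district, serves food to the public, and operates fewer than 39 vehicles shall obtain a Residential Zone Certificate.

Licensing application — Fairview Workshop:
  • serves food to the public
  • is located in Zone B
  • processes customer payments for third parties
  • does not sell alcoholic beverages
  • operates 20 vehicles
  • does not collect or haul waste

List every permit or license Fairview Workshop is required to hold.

1. is located in Zone B; vehicles 20 < 27; processes customer payments for third parties → Standard Authorization required.
2. processes customer payments for third parties; vehicles 20 ≤ 27; does not collect or haul waste → General Business Registration not required.
3. processes customer payments for third parties → Municipal Certificate required.
4. is located in Zone B (not: is located in Zone C) → General Business License not required.
5. vehicles 20 ≥ 16; processes customer payments for third parties → Fleet Authorization required.
6. is located in Zone B (not: is located in Zone C) → Zone C Authorization not required.
7. is located in Zone B (not: is located in a residentially zoned district); serves food to the public → Compliance License not required.
8. processes customer payments for third parties; vehicles 20 ≥ 17 → Regulatory License required.
9. Compliance License is not required → no effect.
10. is located in Zone B (not: is located in a residentially zoned district); serves food to the public; vehicles 20 < 39 → Residential Zone Certificate not required.

Fleet Authorization, Municipal Certificate, Regulatory License, Standard Authorization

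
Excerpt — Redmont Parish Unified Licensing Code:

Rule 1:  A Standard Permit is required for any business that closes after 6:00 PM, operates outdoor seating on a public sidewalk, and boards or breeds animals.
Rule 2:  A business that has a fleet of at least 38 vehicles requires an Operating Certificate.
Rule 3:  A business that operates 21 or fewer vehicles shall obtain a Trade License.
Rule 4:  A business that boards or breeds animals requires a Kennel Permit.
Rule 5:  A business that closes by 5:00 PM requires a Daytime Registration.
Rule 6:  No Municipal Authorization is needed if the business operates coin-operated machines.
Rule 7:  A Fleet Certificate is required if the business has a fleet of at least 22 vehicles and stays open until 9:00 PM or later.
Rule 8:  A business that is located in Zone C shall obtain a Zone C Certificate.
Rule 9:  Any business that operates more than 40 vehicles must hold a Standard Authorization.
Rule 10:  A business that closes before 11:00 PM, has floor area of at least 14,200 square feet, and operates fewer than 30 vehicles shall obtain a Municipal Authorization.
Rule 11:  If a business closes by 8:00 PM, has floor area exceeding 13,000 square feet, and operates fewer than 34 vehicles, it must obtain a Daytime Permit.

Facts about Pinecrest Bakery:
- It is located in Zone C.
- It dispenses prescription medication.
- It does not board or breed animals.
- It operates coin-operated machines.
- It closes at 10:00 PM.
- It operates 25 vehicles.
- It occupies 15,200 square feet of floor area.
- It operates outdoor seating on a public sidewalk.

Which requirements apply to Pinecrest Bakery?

Fleet Certificate, Zone C Certificate

Rule 1: closes 10:00 PM, after 6:00 PM; operates outdoor seating on a public sidewalk; does not board or breed animals → Standard Permit not required.
Rule 2: vehicles 25 < 38 → Operating Certificate not required.
Rule 3: vehicles 25 > 21 → Trade License not required.
Rule 4: does not board or breed animals → Kennel Permit not required.
Rule 5: closes 10:00 PM, after 5:00 PM → Daytime Registration not required.
Rule 6: operates coin-operated machines → exempt from Municipal Authorization.
Rule 7: vehicles 25 ≥ 22; closes 10:00 PM, after 9:00 PM → Fleet Certificate required.
Rule 8: is located in Zone C → Zone C Certificate required.
Rule 9: vehicles 25 ≤ 40 → Standard Authorization not required.
Rule 10: closes 10:00 PM, at/before 11:00 PM; floor area 15,200 square feet ≥ 14,200 square feet; vehicles 25 < 30 → Municipal Authorization required.
Rule 11: closes 10:00 PM, after 8:00 PM; floor area 15,200 square feet > 13,000 square feet; vehicles 25 < 34 → Daytime Permit not required.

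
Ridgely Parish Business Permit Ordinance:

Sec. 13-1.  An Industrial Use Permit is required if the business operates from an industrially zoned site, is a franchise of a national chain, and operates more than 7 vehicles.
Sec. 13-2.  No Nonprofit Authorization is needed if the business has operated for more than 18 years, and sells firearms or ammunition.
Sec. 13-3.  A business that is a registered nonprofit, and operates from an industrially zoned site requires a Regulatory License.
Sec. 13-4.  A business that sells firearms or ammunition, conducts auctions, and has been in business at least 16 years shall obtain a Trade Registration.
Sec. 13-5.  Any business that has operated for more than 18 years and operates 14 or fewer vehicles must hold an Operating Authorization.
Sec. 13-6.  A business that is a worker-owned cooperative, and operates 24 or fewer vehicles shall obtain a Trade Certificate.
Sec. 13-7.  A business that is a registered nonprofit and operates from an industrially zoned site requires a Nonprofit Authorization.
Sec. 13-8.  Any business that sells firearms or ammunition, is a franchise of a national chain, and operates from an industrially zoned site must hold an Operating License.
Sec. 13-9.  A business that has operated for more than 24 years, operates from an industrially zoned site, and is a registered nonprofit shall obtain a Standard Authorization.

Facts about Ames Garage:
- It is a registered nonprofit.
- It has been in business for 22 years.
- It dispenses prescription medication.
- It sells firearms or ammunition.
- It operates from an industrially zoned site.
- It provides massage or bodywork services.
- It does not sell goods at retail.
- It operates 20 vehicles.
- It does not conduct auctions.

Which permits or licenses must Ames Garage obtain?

Regulatory License

Sec. 13-1. operates from an industrially zoned site; is a registered nonprofit (not: is a franchise of a national chain); vehicles 20 > 7 → Industrial Use Permit not required.
Sec. 13-2. years in business 22 > 18; sells firearms or ammunition → exempt from Nonprofit Authorization.
Sec. 13-3. is a registered nonprofit; operates from an industrially zoned site → Regulatory License required.
Sec. 13-4. sells firearms or ammunition; does not conduct auctions; years in business 22 ≥ 16 → Trade Registration not required.
Sec. 13-5. years in business 22 > 18; vehicles 20 > 14 → Operating Authorization not required.
Sec. 13-6. is a registered nonprofit (not: is a worker-owned cooperative); vehicles 20 ≤ 24 → Trade Certificate not required.
Sec. 13-7. is a registered nonprofit; operates from an industrially zoned site → Nonprofit Authorization required.
Sec. 13-8. sells firearms or ammunition; is a registered nonprofit (not: is a franchise of a national chain); operates from an industrially zoned site → Operating License not required.
Sec. 13-9. years in business 22 ≤ 24; operates from an industrially zoned site; is a registered nonprofit → Standard Authorization not required.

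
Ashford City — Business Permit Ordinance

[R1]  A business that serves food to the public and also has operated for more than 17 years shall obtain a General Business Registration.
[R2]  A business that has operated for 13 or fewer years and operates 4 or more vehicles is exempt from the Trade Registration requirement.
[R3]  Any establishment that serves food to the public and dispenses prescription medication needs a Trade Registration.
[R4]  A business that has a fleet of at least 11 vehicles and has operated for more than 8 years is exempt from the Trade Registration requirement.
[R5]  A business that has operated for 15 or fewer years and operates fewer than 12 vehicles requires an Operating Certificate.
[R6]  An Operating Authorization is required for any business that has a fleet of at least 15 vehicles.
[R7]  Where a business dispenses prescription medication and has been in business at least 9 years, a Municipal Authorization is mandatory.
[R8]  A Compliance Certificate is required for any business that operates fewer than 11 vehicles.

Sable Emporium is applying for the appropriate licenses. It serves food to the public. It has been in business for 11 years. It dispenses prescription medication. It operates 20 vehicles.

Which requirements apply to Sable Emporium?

Municipal Authorization, Operating Authorization

[R1] serves food to the public; years in business 11 ≤ 17 → General Business Registration not required.
[R2] years in business 11 ≤ 13; vehicles 20 ≥ 4 → exempt from Trade Registration.
[R3] serves food to the public; dispenses prescription medication → Trade Registration required.
[R4] vehicles 20 ≥ 11; years in business 11 > 8 → exempt from Trade Registration.
[R5] years in business 11 ≤ 15; vehicles 20 ≥ 12 → Operating Certificate not required.
[R6] vehicles 20 ≥ 15 → Operating Authorization required.
[R7] dispenses prescription medication; years in business 11 ≥ 9 → Municipal Authorization required.
[R8] vehicles 20 ≥ 11 → Compliance Certificate not required.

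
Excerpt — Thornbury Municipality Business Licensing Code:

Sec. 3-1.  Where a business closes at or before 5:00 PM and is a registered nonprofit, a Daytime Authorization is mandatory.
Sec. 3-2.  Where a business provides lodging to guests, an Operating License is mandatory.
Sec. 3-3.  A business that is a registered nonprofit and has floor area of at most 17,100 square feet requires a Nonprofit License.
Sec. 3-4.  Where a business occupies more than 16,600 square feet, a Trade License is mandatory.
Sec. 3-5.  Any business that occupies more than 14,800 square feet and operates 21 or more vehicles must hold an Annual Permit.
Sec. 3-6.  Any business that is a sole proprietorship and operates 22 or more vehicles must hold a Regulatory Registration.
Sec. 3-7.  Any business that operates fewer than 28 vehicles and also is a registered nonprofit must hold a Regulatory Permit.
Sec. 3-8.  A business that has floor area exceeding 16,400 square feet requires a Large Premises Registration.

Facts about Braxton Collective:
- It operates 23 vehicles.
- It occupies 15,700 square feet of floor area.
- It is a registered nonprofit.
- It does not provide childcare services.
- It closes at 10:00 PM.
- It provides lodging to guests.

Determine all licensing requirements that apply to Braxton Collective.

Annual Permit, Nonprofit License, Operating License, Regulatory Permit

Sec. 3-1. closes 10:00 PM, after 5:00 PM; is a registered nonprofit → Daytime Authorization not required.
Sec. 3-2. provides lodging to guests → Operating License required.
Sec. 3-3. is a registered nonprofit; floor area 15,700 square feet ≤ 17,100 square feet → Nonprofit License required.
Sec. 3-4. floor area 15,700 square feet ≤ 16,600 square feet → Trade License not required.
Sec. 3-5. floor area 15,700 square feet > 14,800 square feet; vehicles 23 ≥ 21 → Annual Permit required.
Sec. 3-6. is a registered nonprofit (not: is a sole proprietorship); vehicles 23 ≥ 22 → Regulatory Registration not required.
Sec. 3-7. vehicles 23 < 28; is a registered nonprofit → Regulatory Permit required.
Sec. 3-8. floor area 15,700 square feet ≤ 16,400 square feet → Large Premises Registration not required.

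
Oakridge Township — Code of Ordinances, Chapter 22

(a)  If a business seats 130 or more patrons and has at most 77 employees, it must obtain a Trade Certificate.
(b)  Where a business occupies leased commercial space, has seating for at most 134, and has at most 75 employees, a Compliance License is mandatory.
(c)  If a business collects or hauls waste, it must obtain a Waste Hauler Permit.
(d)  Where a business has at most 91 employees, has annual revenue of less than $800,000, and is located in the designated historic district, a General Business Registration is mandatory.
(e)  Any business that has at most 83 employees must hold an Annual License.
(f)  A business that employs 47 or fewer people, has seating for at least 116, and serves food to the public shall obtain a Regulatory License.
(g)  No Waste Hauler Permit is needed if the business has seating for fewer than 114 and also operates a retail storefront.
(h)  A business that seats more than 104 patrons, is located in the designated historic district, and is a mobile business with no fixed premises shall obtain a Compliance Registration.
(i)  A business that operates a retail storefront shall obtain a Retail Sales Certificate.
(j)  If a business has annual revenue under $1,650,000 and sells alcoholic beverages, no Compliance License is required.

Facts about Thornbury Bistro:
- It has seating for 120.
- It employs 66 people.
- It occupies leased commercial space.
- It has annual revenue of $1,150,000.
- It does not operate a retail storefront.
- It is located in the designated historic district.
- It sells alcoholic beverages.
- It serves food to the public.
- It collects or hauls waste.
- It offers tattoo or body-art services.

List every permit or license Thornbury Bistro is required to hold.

Annual License, Waste Hauler Permit

(a) seating 120 < 130; employees 66 ≤ 77 → Trade Certificate not required.
(b) occupies leased commercial space; seating 120 ≤ 134; employees 66 ≤ 75 → Compliance License required.
(c) collects or hauls waste → Waste Hauler Permit required.
(d) employees 66 ≤ 91; revenue $1,150,000 ≥ $800,000; is located in the designated historic district → General Business Registration not required.
(e) employees 66 ≤ 83 → Annual License required.
(f) employees 66 > 47; seating 120 ≥ 116; serves food to the public → Regulatory License not required.
(g) seating 120 ≥ 114; does not operate a retail storefront → Waste Hauler Permit exemption does not apply.
(h) seating 120 > 104; is located in the designated historic district; occupies leased commercial space (not: is a mobile business with no fixed premises) → Compliance Registration not required.
(i) does not operate a retail storefront → Retail Sales Certificate not required.
(j) revenue $1,150,000 < $1,650,000; sells alcoholic beverages → exempt from Compliance License.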